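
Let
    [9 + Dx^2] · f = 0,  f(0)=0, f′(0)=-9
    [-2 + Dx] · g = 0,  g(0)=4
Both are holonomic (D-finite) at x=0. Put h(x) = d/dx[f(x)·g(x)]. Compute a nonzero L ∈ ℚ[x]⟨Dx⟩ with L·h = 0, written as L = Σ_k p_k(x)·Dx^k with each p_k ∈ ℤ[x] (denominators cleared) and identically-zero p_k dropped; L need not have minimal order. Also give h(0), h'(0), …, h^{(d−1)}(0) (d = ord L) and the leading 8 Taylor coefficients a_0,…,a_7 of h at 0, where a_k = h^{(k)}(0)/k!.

L = 13 - 4·Dx + Dx^2  (order 2).
h: a_k = -36, -144, -54, 240, 597/2, 414/5, -1483/20, -68, …
ICs: h(0) = -36, h′(0) = -144.

f: a_k = 0, -9, 0, 27/2, 0, -243/40, 0, 729/560, …
g: a_k = 4, 8, 8, 16/3, 8/3, 16/15, 16/45, 32/315, …
L₀ := L_f ⊗_s L_g (sym. prod.), ord ≤ 2.
h=h₀': d/dx-closure on L₀ ⇒ L.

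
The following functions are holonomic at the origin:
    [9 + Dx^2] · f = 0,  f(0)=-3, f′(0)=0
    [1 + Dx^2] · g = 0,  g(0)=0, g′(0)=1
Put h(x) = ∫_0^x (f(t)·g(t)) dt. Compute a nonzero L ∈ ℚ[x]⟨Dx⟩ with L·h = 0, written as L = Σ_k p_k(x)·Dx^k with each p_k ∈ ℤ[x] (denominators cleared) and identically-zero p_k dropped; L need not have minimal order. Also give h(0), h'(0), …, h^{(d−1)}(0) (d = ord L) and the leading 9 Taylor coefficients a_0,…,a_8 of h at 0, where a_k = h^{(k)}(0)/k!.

f: a_k = -3, 0, 27/2, 0, -81/8, 0, 243/80, 0, -2187/4480, …
g: a_k = 0, 1, 0, -1/6, 0, 1/120, 0, -1/5040, 0, …
L₀ := L_f ⊗_s L_g (sym. prod.), ord ≤ 4.
h=∫₀ˣh₀: take L = L₀·Dx.
L = 64·Dx + 20·Dx^3 + Dx^5  (order 5).
h: a_k = 0, 0, -3/2, 0, 7/2, 0, -31/15, 0, 127/210, …
ICs: h(0) = 0, h′(0) = 0, h′′(0) = -3, h′′′(0) = 0, h′′′′(0) = 84.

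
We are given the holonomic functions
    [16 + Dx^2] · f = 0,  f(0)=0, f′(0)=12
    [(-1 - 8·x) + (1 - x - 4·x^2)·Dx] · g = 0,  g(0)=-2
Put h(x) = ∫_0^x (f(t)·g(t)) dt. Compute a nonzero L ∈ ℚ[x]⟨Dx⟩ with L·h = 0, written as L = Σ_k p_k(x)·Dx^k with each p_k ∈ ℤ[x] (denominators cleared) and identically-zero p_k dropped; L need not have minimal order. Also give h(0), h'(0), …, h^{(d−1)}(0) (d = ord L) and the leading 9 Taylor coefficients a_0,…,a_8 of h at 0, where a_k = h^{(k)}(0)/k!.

L = (-8 + 16·x + 64·x^2)·Dx + (2 + 16·x)·Dx^2 + (-1 + x + 4·x^2)·Dx^3  (order 3).
h: a_k = 0, 0, -12, -8, -14, -152/5, -356/5, -5176/35, -35759/105, …
ICs: h(0) = 0, h′(0) = 0, h′′(0) = -24.

f: a_k = 0, 12, 0, -32, 0, 128/5, 0, -1024/105, 0, …
g: a_k = -2, -2, -10, -18, -58, -130, -362, -882, -2330, …
f·g: L₀ = L_f ⊗_s L_g, ord ≤ 2·1.
Integrate: L := L₀·Dx.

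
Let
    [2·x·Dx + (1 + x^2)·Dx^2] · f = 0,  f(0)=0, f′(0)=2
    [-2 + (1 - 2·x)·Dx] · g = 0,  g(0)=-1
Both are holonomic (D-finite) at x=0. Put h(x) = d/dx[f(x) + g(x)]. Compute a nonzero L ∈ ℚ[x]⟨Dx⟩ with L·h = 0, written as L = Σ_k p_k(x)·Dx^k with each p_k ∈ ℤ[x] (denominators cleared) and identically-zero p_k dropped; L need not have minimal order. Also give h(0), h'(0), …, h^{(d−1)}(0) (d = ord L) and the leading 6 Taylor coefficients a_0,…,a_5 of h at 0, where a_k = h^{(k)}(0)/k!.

f: a_k = 0, 2, 0, -2/3, 0, 2/5, …
g: a_k = -1, -2, -4, -8, -16, -32, …
Sum ⇒ L₀ = lclm(L_f,L_g) in ℚ(x)⟨Dx⟩.
h=h₀': d/dx-closure on L₀ ⇒ L.
L = (4 - 32·x - 12·x^2) + (-13 + 4·x - 25·x^2 - 12·x^3)·Dx + (2 - 3·x - 3·x^3 - 2·x^4)·Dx^2  (order 2).
h: a_k = 0, -8, -26, -64, -158, -384, …
ICs: h(0) = 0, h′(0) = -8.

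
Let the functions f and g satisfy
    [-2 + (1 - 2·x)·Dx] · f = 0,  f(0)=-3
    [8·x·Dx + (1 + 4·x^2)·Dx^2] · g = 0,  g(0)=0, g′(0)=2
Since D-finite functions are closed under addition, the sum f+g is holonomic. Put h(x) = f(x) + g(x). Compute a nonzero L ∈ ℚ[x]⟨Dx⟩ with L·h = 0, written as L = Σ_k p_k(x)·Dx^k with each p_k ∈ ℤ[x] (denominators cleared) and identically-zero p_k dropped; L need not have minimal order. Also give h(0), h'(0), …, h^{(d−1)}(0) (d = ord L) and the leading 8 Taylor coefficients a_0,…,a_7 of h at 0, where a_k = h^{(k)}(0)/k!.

L = (-8 + 64·x + 96·x^2)·Dx + (8 - 8·x + 32·x^2 + 96·x^3)·Dx^2 + (-1 + 16·x^4)·Dx^3  (order 3).
h: a_k = -3, -4, -12, -80/3, -48, -448/5, -192, -2816/7, …
ICs: h(0) = -3, h′(0) = -4, h′′(0) = -24.

f: a_k = -3, -6, -12, -24, -48, -96, -192, -384, …
g: a_k = 0, 2, 0, -8/3, 0, 32/5, 0, -128/7, …
h₀=f+g: left-lcm gives L₀, ord ≤ 3.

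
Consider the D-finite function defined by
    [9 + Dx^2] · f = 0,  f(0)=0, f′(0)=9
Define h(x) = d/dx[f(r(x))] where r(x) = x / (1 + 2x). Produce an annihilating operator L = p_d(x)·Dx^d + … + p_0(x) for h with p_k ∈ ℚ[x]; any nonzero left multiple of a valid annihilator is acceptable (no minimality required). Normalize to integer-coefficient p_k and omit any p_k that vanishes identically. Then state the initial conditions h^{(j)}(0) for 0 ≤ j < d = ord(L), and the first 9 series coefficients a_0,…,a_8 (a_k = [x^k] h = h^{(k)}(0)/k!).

L = (33 + 96·x + 96·x^2) + (12 + 72·x + 144·x^2 + 96·x^3)·Dx + (1 + 8·x + 24·x^2 + 32·x^3 + 16·x^4)·Dx^2  (order 2).
h: a_k = 9, -36, 135/2, 36, -6957/8, 8775/2, -1288449/80, 249489/5, -122811795/896, …
ICs: h(0) = 9, h′(0) = -36.

f: a_k = 0, 9, 0, -27/2, 0, 243/40, 0, -729/560, 0, …
Substitute x→r, Dx→(1/r')Dx; clear ⇒ L₀.
h₀' ⇒ L via d/dx closure of L₀.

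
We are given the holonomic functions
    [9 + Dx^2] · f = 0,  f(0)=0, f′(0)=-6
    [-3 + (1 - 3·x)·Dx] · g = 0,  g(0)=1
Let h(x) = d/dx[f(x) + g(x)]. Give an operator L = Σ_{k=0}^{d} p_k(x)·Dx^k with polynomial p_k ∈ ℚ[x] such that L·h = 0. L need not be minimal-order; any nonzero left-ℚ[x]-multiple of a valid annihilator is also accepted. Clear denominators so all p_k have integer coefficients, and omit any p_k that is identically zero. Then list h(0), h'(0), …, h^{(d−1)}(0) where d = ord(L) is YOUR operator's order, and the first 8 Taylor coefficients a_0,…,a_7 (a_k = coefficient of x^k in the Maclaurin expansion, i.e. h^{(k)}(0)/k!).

L = (702 - 324·x + 486·x^2) + (-63 + 243·x - 243·x^2 + 243·x^3)·Dx + (78 - 36·x + 54·x^2)·Dx^2 + (-7 + 27·x - 27·x^2 + 27·x^3)·Dx^3  (order 3).
h: a_k = -3, 18, 108, 324, 4779/4, 4374, 612603/40, 52488, …
ICs: h(0) = -3, h′(0) = 18, h′′(0) = 216.

f: a_k = 0, -6, 0, 9, 0, -81/20, 0, 243/280, …
g: a_k = 1, 3, 9, 27, 81, 243, 729, 2187, …
f+g: L₀ = lclm(L_f,L_g), ord ≤ 2+1.
h=h₀': d/dx-closure on L₀ ⇒ L.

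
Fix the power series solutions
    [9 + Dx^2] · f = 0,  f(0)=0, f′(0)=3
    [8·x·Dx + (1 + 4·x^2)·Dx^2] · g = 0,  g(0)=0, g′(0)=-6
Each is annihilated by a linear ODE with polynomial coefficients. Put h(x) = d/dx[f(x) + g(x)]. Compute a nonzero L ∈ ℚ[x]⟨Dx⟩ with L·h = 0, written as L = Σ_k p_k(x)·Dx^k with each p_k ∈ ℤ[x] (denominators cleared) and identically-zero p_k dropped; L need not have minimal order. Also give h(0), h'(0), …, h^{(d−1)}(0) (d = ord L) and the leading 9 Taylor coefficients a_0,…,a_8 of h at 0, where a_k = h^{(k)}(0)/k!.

f: a_k = 0, 3, 0, -9/2, 0, 81/40, 0, -243/560, 0, …
g: a_k = 0, -6, 0, 8, 0, -96/5, 0, 384/7, 0, …
f+g: L₀ = lclm(L_f,L_g), ord ≤ 2+2.
h₀' ⇒ L via d/dx closure of L₀.
L = (-2808·x + 19008·x^3 + 10368·x^5) + (9 + 1548·x^2 + 7344·x^4 + 5184·x^6)·Dx + (-312·x + 2112·x^3 + 1152·x^5)·Dx^2 + (1 + 172·x^2 + 816·x^4 + 576·x^6)·Dx^3  (order 3).
h: a_k = -3, 0, 21/2, 0, -687/8, 0, 30477/80, 0, -6879093/4480, …
ICs: h(0) = -3, h′(0) = 0, h′′(0) = 21.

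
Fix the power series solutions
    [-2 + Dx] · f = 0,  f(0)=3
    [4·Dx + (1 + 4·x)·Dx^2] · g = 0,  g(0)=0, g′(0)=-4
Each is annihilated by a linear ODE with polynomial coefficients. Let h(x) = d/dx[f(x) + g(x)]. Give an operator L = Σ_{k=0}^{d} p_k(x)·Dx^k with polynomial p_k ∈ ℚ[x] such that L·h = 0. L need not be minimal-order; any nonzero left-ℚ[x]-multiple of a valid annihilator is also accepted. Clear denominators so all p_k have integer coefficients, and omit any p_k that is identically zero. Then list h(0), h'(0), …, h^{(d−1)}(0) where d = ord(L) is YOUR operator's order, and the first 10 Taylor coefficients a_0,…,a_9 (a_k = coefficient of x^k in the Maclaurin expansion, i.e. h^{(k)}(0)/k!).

L = (-40 - 32·x) + (14 - 16·x - 32·x^2)·Dx + (3 + 16·x + 16·x^2)·Dx^2  (order 2).
h: a_k = 2, 28, -52, 264, -1020, 20488/5, -245752/15, 6881296/105, -27525116/105, 990904328/945, …
ICs: h(0) = 2, h′(0) = 28.

f: a_k = 3, 6, 6, 4, 2, 4/5, 4/15, 8/105, 2/105, 4/945, …
g: a_k = 0, -4, 8, -64/3, 64, -1024/5, 2048/3, -16384/7, 8192, -262144/9, …
Weyl lclm of L_f,L_g ⇒ L₀ (ord ≤ 3).
h=h₀': d/dx-closure on L₀ ⇒ L.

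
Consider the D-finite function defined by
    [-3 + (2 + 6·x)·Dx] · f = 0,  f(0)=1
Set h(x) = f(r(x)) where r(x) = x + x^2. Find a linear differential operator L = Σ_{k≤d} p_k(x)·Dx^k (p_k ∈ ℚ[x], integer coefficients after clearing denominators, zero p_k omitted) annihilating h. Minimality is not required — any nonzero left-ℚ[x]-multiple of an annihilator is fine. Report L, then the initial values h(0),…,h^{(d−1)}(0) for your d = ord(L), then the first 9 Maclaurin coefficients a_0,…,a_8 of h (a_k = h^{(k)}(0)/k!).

f: a_k = 1, 3/2, -9/8, 27/16, -405/128, 1701/256, -15309/1024, 72171/2048, -2814669/32768, …
Change of var in L_f (x↦r) gives L₀.
L = (-3 - 6·x) + (2 + 6·x + 6·x^2)·Dx  (order 1).
h: a_k = 1, 3/2, 3/8, -9/16, 99/128, -243/256, 999/1024, -1377/2048, -6237/32768, …
ICs: h(0) = 1.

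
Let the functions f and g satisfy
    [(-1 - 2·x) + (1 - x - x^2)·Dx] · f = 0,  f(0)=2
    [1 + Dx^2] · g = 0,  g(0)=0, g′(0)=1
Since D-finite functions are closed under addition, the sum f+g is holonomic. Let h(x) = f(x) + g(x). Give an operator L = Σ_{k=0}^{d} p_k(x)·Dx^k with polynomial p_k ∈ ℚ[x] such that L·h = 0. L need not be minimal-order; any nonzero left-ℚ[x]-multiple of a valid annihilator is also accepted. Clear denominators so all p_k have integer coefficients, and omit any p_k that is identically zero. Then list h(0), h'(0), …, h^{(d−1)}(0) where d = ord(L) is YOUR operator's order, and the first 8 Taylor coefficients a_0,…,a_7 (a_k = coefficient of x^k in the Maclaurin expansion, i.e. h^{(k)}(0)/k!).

L = (19 + 48·x + 31·x^2 + 24·x^3 + 5·x^4 + 2·x^5) + (-5 + x + 4·x^2 + 7·x^3 + 6·x^4 + 3·x^5 + x^6)·Dx + (19 + 48·x + 31·x^2 + 24·x^3 + 5·x^4 + 2·x^5)·Dx^2 + (-5 + x + 4·x^2 + 7·x^3 + 6·x^4 + 3·x^5 + x^6)·Dx^3  (order 3).
h: a_k = 2, 3, 4, 35/6, 10, 1921/120, 26, 211679/5040, …
ICs: h(0) = 2, h′(0) = 3, h′′(0) = 8.

f: a_k = 2, 2, 4, 6, 10, 16, 26, 42, …
g: a_k = 0, 1, 0, -1/6, 0, 1/120, 0, -1/5040, …
f+g: L₀ = lclm(L_f,L_g), ord ≤ 1+2.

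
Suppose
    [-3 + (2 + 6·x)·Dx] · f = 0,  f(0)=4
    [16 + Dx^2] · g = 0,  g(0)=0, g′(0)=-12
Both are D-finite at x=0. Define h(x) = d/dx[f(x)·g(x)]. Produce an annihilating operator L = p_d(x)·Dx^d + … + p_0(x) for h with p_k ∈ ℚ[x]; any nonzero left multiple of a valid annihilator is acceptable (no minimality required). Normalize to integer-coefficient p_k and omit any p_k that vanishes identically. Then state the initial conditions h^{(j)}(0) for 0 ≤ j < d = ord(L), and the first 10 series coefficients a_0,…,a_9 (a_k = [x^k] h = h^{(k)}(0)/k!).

L = (9613 + 83712·x + 273024·x^2 + 442368·x^3 + 331776·x^4) + (-444 - 5940·x - 20736·x^2 - 20736·x^3)·Dx + (364 + 3720·x + 14796·x^2 + 27648·x^3 + 20736·x^4)·Dx^2  (order 2).
h: a_k = -48, -144, 546, 444, -3781/8, -61569/40, 3137023/960, -855943/112, 4801378103/215040, -8289163441/129024, …
ICs: h(0) = -48, h′(0) = -144.

f: a_k = 4, 6, -9/2, 27/4, -405/32, 1701/64, -15309/256, 72171/512, -2814669/8192, 14073345/16384, …
g: a_k = 0, -12, 0, 32, 0, -128/5, 0, 1024/105, 0, -2048/945, …
f·g: L₀ = L_f ⊗_s L_g, ord ≤ 1·2.
Derive L from L₀ (diff closure).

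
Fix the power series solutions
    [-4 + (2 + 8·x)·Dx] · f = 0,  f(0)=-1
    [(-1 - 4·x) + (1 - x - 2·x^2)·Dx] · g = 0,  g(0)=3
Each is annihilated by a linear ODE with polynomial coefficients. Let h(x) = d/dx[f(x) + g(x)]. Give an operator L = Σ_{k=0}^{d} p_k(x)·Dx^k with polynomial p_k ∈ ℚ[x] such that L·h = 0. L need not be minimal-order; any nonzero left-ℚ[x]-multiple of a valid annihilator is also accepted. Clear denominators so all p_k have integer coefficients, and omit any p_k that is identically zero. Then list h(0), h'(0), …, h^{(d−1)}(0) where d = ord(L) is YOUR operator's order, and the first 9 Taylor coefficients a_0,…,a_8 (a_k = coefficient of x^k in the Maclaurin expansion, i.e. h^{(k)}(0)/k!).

f: a_k = -1, -2, 2, -4, 10, -28, 84, -264, 858, …
g: a_k = 3, 3, 9, 15, 33, 63, 129, 255, 513, …
h₀=f+g: left-lcm gives L₀, ord ≤ 2.
h₀' ⇒ L via d/dx closure of L₀.
L = (-66 - 300·x - 720·x^2 - 480·x^3 - 480·x^4) + (-9 - 180·x - 954·x^2 - 1872·x^3 - 1800·x^4 - 1440·x^5)·Dx + (4 + 33·x + 69·x^2 - 28·x^3 - 228·x^4 - 480·x^5 - 320·x^6)·Dx^2  (order 2).
h: a_k = 1, 22, 33, 172, 175, 1278, -63, 10968, -16533, …
ICs: h(0) = 1, h′(0) = 22.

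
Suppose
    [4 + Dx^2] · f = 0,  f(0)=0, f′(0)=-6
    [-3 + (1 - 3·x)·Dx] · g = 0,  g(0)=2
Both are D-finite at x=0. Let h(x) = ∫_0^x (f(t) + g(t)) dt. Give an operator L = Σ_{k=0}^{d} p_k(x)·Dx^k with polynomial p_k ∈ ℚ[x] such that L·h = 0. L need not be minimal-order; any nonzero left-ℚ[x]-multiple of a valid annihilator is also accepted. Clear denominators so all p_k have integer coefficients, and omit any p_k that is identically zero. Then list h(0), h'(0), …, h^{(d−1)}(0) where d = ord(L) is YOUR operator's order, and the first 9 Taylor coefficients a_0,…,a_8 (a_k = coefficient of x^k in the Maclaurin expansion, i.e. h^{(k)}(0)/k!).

L = (-348 + 144·x - 216·x^2)·Dx + (44 - 180·x + 216·x^2 - 216·x^3)·Dx^2 + (-87 + 36·x - 54·x^2)·Dx^3 + (11 - 45·x + 54·x^2 - 54·x^3)·Dx^4  (order 4).
h: a_k = 0, 2, 0, 6, 29/2, 162/5, 1213/15, 1458/7, 229639/420, …
ICs: h(0) = 0, h′(0) = 2, h′′(0) = 0, h′′′(0) = 36.

f: a_k = 0, -6, 0, 4, 0, -4/5, 0, 8/105, 0, …
g: a_k = 2, 6, 18, 54, 162, 486, 1458, 4374, 13122, …
Sum ⇒ L₀ = lclm(L_f,L_g) in ℚ(x)⟨Dx⟩.
∫: right-multiply L₀ by Dx.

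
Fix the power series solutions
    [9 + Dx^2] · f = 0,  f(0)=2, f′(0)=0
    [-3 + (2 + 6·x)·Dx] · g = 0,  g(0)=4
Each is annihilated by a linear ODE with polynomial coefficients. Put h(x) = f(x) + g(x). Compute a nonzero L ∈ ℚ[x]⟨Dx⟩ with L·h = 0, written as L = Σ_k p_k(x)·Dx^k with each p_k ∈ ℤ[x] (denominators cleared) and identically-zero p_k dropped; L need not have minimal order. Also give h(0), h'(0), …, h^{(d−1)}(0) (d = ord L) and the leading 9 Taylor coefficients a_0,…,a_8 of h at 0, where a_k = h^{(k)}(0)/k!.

f: a_k = 2, 0, -9, 0, 27/4, 0, -81/40, 0, 729/2240, …
g: a_k = 4, 6, -9/2, 27/4, -405/32, 1701/64, -15309/256, 72171/512, -2814669/8192, …
Sum ⇒ L₀ = lclm(L_f,L_g) in ℚ(x)⟨Dx⟩.
L = (-63 - 216·x - 324·x^2) + (18 + 198·x + 648·x^2 + 648·x^3)·Dx + (-7 - 24·x - 36·x^2)·Dx^2 + (2 + 22·x + 72·x^2 + 72·x^3)·Dx^3  (order 3).
h: a_k = 6, 6, -27/2, 27/4, -189/32, 1701/64, -79137/1280, 72171/512, -98420103/286720, …
ICs: h(0) = 6, h′(0) = 6, h′′(0) = -27.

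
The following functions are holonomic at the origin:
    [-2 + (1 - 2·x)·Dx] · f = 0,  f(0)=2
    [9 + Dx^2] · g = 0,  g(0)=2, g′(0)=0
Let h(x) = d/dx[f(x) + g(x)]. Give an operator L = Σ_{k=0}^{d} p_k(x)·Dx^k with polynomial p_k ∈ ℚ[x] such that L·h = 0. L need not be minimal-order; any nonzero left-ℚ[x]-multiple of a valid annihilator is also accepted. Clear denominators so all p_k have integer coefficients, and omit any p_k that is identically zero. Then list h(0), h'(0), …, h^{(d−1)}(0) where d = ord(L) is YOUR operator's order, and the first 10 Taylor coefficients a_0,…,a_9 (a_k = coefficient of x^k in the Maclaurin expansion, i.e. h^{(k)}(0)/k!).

f: a_k = 2, 4, 8, 16, 32, 64, 128, 256, 512, 1024, …
g: a_k = 2, 0, -9, 0, 27/4, 0, -81/40, 0, 729/2240, 0, …
Weyl lclm of L_f,L_g ⇒ L₀ (ord ≤ 3).
Differentiate: ansatz ord ≤ ord L₀ ⇒ L.
L = (684 - 432·x + 432·x^2) + (-99 + 306·x - 324·x^2 + 216·x^3)·Dx + (76 - 48·x + 48·x^2)·Dx^2 + (-11 + 34·x - 36·x^2 + 24·x^3)·Dx^3  (order 3).
h: a_k = 4, -2, 48, 155, 320, 15117/20, 1792, 1147609/280, 9216, 45874471/2240, …
ICs: h(0) = 4, h′(0) = -2, h′′(0) = 96.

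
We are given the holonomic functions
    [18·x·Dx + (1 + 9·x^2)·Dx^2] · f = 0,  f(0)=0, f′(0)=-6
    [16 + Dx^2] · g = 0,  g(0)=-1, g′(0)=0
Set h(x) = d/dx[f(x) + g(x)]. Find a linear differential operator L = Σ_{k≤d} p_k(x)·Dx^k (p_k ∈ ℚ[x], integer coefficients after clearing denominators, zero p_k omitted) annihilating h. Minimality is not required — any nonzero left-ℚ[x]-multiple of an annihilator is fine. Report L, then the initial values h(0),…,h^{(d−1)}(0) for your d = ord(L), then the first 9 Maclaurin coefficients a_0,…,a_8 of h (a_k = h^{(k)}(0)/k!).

L = (-13248·x + 181440·x^3 + 186624·x^5) + (-16 + 6048·x^2 + 66096·x^4 + 93312·x^6)·Dx + (-828·x + 11340·x^3 + 11664·x^5)·Dx^2 + (-1 + 378·x^2 + 4131·x^4 + 5832·x^6)·Dx^3  (order 3).
h: a_k = -6, 16, 54, -128/3, -486, 512/15, 4374, -4096/315, -39366, …
ICs: h(0) = -6, h′(0) = 16, h′′(0) = 108.

f: a_k = 0, -6, 0, 18, 0, -486/5, 0, 4374/7, 0, …
g: a_k = -1, 0, 8, 0, -32/3, 0, 256/45, 0, -512/315, …
Weyl lclm of L_f,L_g ⇒ L₀ (ord ≤ 4).
Derive L from L₀ (diff closure).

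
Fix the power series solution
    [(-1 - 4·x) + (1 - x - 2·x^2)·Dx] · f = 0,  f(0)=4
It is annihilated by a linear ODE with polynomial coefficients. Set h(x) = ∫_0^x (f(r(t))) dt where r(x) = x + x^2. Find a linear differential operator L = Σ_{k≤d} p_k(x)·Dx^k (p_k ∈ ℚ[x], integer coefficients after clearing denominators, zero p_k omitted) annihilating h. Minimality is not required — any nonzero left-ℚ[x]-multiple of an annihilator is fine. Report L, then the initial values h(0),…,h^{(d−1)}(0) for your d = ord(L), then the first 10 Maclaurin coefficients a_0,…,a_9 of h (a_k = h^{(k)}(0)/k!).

f: a_k = 4, 4, 12, 20, 44, 84, 172, 340, 684, 1364, …
Change of var in L_f (x↦r) gives L₀.
h=∫h₀ ⇒ L = L₀·Dx.
L = (1 + 6·x + 12·x^2 + 8·x^3)·Dx + (-1 + x + 3·x^2 + 4·x^3 + 2·x^4)·Dx^2  (order 2).
h: a_k = 0, 4, 2, 16/3, 11, 116/5, 160/3, 876/7, 597/2, 2176/3, …
ICs: h(0) = 0, h′(0) = 4.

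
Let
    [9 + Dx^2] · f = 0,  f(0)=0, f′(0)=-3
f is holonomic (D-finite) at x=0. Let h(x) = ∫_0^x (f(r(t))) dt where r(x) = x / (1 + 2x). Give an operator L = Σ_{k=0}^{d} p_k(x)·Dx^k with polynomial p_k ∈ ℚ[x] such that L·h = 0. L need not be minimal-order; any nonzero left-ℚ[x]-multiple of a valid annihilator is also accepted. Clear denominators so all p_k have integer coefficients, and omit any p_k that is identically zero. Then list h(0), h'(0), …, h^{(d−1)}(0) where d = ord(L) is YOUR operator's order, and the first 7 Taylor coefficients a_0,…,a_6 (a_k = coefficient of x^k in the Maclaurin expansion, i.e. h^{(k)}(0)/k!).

f: a_k = 0, -3, 0, 9/2, 0, -81/40, 0, …
Change of var in L_f (x↦r) gives L₀.
h=∫₀ˣh₀: take L = L₀·Dx.
L = 9·Dx + (4 + 24·x + 48·x^2 + 32·x^3)·Dx^2 + (1 + 8·x + 24·x^2 + 32·x^3 + 16·x^4)·Dx^3  (order 3).
h: a_k = 0, 0, -3/2, 2, -15/8, -3/5, 773/80, …
ICs: h(0) = 0, h′(0) = 0, h′′(0) = -3.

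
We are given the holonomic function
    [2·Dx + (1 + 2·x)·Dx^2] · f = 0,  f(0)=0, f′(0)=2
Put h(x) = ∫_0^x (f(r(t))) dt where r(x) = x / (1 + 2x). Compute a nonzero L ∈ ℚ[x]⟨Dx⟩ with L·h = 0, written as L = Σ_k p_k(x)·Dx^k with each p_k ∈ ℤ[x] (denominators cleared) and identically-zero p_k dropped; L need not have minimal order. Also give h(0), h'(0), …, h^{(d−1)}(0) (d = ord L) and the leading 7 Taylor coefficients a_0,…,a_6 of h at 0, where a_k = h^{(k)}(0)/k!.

L = (6 + 16·x)·Dx^2 + (1 + 6·x + 8·x^2)·Dx^3  (order 3).
h: a_k = 0, 0, 1, -2, 14/3, -12, 496/15, …
ICs: h(0) = 0, h′(0) = 0, h′′(0) = 2.

f: a_k = 0, 2, -2, 8/3, -4, 32/5, -32/3, …
Change of var in L_f (x↦r) gives L₀.
h=∫₀ˣh₀: take L = L₀·Dx.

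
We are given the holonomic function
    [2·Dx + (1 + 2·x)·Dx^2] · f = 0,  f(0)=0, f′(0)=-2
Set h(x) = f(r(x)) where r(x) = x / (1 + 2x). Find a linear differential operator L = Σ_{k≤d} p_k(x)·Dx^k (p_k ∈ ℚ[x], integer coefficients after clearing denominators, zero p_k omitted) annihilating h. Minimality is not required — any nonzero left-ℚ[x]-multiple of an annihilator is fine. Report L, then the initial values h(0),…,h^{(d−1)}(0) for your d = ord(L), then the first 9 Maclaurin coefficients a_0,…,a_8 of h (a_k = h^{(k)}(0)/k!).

f: a_k = 0, -2, 2, -8/3, 4, -32/5, 32/3, -128/7, 32, …
Substitute x→r, Dx→(1/r')Dx; clear ⇒ L₀.
L = (6 + 16·x)·Dx + (1 + 6·x + 8·x^2)·Dx^2  (order 2).
h: a_k = 0, -2, 6, -56/3, 60, -992/5, 672, -16256/7, 8160, …
ICs: h(0) = 0, h′(0) = -2.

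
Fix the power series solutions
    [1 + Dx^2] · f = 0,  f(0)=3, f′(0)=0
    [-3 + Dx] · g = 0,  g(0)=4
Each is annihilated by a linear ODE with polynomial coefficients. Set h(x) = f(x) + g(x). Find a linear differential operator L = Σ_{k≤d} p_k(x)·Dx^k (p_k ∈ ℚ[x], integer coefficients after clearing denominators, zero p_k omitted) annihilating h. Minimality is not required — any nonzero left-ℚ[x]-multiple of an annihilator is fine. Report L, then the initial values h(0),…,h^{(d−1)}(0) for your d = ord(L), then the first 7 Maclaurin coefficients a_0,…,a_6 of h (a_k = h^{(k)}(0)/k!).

L = -3 + Dx - 3·Dx^2 + Dx^3  (order 3).
h: a_k = 7, 12, 33/2, 18, 109/8, 81/10, 971/240, …
ICs: h(0) = 7, h′(0) = 12, h′′(0) = 33.

f: a_k = 3, 0, -3/2, 0, 1/8, 0, -1/240, …
g: a_k = 4, 12, 18, 18, 27/2, 81/10, 81/20, …
h₀=f+g: left-lcm gives L₀, ord ≤ 3.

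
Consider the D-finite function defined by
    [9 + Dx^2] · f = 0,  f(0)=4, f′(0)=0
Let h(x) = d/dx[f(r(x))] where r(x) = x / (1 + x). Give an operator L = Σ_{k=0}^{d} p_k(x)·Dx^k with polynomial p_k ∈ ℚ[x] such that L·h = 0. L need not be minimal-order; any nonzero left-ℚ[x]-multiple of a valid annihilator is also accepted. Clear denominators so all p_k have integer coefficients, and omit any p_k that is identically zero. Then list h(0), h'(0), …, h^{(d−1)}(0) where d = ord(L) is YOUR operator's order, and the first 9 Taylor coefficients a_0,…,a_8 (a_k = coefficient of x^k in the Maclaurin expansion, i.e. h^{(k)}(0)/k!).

f: a_k = 4, 0, -18, 0, 27/2, 0, -81/20, 0, 729/1120, …
L₀ from L_f via x↦r, Dx↦r'^{-1}Dx.
Differentiate: ansatz ord ≤ ord L₀ ⇒ L.
L = (15 + 12·x + 6·x^2) + (6 + 18·x + 18·x^2 + 6·x^3)·Dx + (1 + 4·x + 6·x^2 + 4·x^3 + x^4)·Dx^2  (order 2).
h: a_k = 0, -36, 108, -162, 90, 2457/10, -9639/10, 293553/140, -491913/140, …
ICs: h(0) = 0, h′(0) = -36.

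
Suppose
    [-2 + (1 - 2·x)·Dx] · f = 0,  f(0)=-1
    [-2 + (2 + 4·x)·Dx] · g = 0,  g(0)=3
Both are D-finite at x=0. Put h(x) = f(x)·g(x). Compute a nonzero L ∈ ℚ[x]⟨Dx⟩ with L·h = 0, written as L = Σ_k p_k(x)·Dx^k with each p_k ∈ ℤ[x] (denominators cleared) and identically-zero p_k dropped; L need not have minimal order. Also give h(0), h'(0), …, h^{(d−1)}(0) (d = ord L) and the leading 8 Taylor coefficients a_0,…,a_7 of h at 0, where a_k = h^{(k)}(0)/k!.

f: a_k = -1, -2, -4, -8, -16, -32, -64, -128, …
g: a_k = 3, 3, -3/2, 3/2, -15/8, 21/8, -63/16, 99/16, …
h₀=f·g: eliminate ⇒ L₀, order ≤ 1·1.
L = (3 + 2·x) + (-1 + 4·x^2)·Dx  (order 1).
h: a_k = -3, -9, -33/2, -69/2, -537/8, -1095/8, -4317/16, -8733/16, …
ICs: h(0) = -3.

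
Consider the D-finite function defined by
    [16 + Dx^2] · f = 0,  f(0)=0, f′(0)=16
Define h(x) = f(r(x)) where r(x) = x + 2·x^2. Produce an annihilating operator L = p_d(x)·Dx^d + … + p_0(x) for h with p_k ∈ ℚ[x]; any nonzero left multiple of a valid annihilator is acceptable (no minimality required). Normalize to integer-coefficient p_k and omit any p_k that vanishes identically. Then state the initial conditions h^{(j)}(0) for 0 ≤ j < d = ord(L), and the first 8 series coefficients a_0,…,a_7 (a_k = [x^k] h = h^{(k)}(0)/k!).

L = (16 + 192·x + 768·x^2 + 1024·x^3) - 4·Dx + (1 + 4·x)·Dx^2  (order 2).
h: a_k = 0, 16, 32, -128/3, -256, -7168/15, 0, 425984/315, …
ICs: h(0) = 0, h′(0) = 16.

f: a_k = 0, 16, 0, -128/3, 0, 512/15, 0, -4096/315, …
L₀ from L_f via x↦r, Dx↦r'^{-1}Dx.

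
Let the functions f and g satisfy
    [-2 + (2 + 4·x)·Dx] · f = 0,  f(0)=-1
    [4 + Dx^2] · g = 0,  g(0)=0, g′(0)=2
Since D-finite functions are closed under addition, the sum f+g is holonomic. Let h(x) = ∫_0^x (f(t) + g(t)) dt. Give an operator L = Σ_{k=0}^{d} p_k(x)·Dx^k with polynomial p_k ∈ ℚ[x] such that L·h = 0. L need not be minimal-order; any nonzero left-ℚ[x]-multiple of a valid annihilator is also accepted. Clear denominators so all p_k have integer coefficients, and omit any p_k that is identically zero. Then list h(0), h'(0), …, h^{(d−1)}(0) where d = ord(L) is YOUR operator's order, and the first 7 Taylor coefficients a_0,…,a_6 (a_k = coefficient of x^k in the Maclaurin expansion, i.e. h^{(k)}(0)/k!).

L = (-28 - 64·x - 64·x^2)·Dx + (12 + 88·x + 192·x^2 + 128·x^3)·Dx^2 + (-7 - 16·x - 16·x^2)·Dx^3 + (3 + 22·x + 48·x^2 + 32·x^3)·Dx^4  (order 4).
h: a_k = 0, -1, 1/2, 1/6, -11/24, 1/8, -73/720, …
ICs: h(0) = 0, h′(0) = -1, h′′(0) = 1, h′′′(0) = 1.

f: a_k = -1, -1, 1/2, -1/2, 5/8, -7/8, 21/16, …
g: a_k = 0, 2, 0, -4/3, 0, 4/15, 0, …
h₀=f+g: left-lcm gives L₀, ord ≤ 3.
∫: right-multiply L₀ by Dx.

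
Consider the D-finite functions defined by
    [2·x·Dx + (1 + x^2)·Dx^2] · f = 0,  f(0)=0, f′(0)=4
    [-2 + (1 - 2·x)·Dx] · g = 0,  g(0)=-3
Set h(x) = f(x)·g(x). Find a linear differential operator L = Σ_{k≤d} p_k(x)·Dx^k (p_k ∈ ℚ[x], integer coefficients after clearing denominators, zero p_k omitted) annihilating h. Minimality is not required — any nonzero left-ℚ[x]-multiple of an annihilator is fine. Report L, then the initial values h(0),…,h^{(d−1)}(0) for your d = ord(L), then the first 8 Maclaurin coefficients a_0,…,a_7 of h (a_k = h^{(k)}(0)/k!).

L = 4·x + (4 - 2·x + 8·x^2)·Dx + (-1 + 2·x - x^2 + 2·x^3)·Dx^2  (order 2).
h: a_k = 0, -12, -24, -44, -88, -892/5, -1784/5, -24916/35, …
ICs: h(0) = 0, h′(0) = -12.

f: a_k = 0, 4, 0, -4/3, 0, 4/5, 0, -4/7, …
g: a_k = -3, -6, -12, -24, -48, -96, -192, -384, …
Sym-product of L_f,L_g gives L₀ (≤ ord 2).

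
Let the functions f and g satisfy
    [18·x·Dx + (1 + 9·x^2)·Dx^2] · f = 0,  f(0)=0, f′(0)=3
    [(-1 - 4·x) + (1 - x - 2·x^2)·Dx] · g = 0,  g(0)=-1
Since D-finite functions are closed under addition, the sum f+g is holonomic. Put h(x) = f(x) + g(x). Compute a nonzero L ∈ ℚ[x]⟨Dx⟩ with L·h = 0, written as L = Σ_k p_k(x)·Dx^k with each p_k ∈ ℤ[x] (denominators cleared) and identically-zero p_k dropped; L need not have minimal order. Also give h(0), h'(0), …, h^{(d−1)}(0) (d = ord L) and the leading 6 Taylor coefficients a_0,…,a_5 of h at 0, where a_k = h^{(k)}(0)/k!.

f: a_k = 0, 3, 0, -9, 0, 243/5, …
g: a_k = -1, -1, -3, -5, -11, -21, …
Sum ⇒ L₀ = lclm(L_f,L_g) in ℚ(x)⟨Dx⟩.
L = (18 - 72·x - 918·x^2 - 1872·x^3 - 4608·x^4 - 1296·x^6)·Dx + (-8 - 30·x - 278·x^3 - 1788·x^4 - 3216·x^5 - 324·x^6 - 1296·x^7)·Dx^2 + (1 + 4·x + 24·x^2 + 4·x^3 + 103·x^4 - 300·x^5 - 312·x^6 - 108·x^7 - 216·x^8)·Dx^3  (order 3).
h: a_k = -1, 2, -3, -14, -11, 138/5, …
ICs: h(0) = -1, h′(0) = 2, h′′(0) = -6.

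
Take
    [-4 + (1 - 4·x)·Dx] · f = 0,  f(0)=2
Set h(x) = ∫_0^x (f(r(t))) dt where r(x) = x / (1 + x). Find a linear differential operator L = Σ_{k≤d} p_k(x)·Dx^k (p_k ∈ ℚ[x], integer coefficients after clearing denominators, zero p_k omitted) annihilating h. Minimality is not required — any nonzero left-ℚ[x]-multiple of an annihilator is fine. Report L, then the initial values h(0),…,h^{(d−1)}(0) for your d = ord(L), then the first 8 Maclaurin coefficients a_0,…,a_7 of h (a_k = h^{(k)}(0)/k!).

f: a_k = 2, 8, 32, 128, 512, 2048, 8192, 32768, …
h₀=f(r): pull back L_f along r ⇒ L₀.
h=∫₀ˣh₀: take L = L₀·Dx.
L = 4·Dx + (-1 + 2·x + 3·x^2)·Dx^2  (order 2).
h: a_k = 0, 2, 4, 8, 18, 216/5, 108, 1944/7, …
ICs: h(0) = 0, h′(0) = 2.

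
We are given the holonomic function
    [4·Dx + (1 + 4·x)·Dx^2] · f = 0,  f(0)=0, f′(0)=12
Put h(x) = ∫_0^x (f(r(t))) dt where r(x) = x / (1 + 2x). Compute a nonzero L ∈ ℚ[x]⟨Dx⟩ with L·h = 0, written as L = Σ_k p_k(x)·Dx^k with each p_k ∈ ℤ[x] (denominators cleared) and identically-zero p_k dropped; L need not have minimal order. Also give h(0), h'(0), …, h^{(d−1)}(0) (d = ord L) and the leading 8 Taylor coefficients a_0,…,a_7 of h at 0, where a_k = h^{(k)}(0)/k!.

L = (8 + 24·x)·Dx^2 + (1 + 8·x + 12·x^2)·Dx^3  (order 3).
h: a_k = 0, 0, 6, -16, 52, -192, 3872/5, -3328, …
ICs: h(0) = 0, h′(0) = 0, h′′(0) = 12.

f: a_k = 0, 12, -24, 64, -192, 3072/5, -2048, 49152/7, …
Substitute x→r, Dx→(1/r')Dx; clear ⇒ L₀.
h=∫₀ˣh₀: take L = L₀·Dx.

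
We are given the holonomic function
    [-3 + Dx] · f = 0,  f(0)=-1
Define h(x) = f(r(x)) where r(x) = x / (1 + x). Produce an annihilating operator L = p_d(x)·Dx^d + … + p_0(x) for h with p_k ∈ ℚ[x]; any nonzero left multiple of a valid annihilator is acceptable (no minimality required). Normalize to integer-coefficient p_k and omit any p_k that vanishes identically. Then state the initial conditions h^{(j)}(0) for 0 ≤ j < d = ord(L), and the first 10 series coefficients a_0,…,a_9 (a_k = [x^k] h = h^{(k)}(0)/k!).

f: a_k = -1, -3, -9/2, -9/2, -27/8, -81/40, -81/80, -243/560, -729/4480, -243/4480, …
Substitute x→r, Dx→(1/r')Dx; clear ⇒ L₀.
L = -3 + (1 + 2·x + x^2)·Dx  (order 1).
h: a_k = -1, -3, -3/2, 3/2, -3/8, -21/40, 69/80, -411/560, 1623/4480, 213/4480, …
ICs: h(0) = -1.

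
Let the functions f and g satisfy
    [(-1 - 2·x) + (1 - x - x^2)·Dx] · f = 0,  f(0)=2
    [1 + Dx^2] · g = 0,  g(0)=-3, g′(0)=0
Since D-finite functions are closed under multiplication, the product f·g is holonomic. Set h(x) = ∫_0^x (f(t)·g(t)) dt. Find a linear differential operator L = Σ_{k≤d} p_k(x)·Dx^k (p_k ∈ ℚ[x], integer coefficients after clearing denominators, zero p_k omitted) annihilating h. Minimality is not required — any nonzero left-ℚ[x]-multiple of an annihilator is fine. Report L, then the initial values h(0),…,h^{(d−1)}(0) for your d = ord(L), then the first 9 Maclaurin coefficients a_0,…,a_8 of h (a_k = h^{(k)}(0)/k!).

f: a_k = 2, 2, 4, 6, 10, 16, 26, 42, 68, …
g: a_k = -3, 0, 3/2, 0, -1/8, 0, 1/240, 0, -1/13440, …
Product ⇒ symmetric product L₀, ord ≤ 2.
h=∫h₀ ⇒ L = L₀·Dx.
L = (1 + x + x^2)·Dx + (2 + 4·x)·Dx^2 + (-1 + x + x^2)·Dx^3  (order 3).
h: a_k = 0, -6, -3, -3, -15/4, -97/20, -157/24, -7619/840, -12329/960, …
ICs: h(0) = 0, h′(0) = -6, h′′(0) = -6.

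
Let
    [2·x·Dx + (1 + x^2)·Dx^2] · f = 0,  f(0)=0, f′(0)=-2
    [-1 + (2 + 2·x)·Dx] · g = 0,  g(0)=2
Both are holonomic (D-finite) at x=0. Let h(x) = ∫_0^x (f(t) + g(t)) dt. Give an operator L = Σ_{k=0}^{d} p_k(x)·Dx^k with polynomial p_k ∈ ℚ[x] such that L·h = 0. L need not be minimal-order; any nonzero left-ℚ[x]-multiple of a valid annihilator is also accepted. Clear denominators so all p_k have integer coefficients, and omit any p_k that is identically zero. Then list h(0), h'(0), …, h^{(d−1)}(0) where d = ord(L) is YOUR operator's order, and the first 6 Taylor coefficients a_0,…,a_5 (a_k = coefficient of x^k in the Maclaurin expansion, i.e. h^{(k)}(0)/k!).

L = (-4 - 10·x + 12·x^2 + 6·x^3)·Dx^2 + (-11 - 16·x + 10·x^2 + 48·x^3 + 21·x^4)·Dx^3 + (-2 + 6·x + 12·x^2 + 12·x^3 + 14·x^4 + 6·x^5)·Dx^4  (order 4).
h: a_k = 0, 2, -1/2, -1/12, 19/96, -1/64, …
ICs: h(0) = 0, h′(0) = 2, h′′(0) = -1, h′′′(0) = -1/2.

f: a_k = 0, -2, 0, 2/3, 0, -2/5, …
g: a_k = 2, 1, -1/4, 1/8, -5/64, 7/128, …
Weyl lclm of L_f,L_g ⇒ L₀ (ord ≤ 3).
Integrate: L := L₀·Dx.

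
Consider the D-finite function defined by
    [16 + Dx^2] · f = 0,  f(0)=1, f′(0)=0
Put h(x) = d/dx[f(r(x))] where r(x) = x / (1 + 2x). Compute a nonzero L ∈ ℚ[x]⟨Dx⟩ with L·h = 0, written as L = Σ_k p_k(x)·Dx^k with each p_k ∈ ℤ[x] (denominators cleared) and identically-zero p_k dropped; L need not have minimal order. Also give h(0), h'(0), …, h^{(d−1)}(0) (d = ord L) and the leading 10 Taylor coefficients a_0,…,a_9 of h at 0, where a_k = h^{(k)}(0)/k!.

L = (40 + 96·x + 96·x^2) + (12 + 72·x + 144·x^2 + 96·x^3)·Dx + (1 + 8·x + 24·x^2 + 32·x^3 + 16·x^4)·Dx^2  (order 2).
h: a_k = 0, -16, 96, -1024/3, 2560/3, -19712/15, -3584/5, 4820992/315, -2646016/35, 784642048/2835, …
ICs: h(0) = 0, h′(0) = -16.

f: a_k = 1, 0, -8, 0, 32/3, 0, -256/45, 0, 512/315, 0, …
Substitute x→r, Dx→(1/r')Dx; clear ⇒ L₀.
h₀' ⇒ L via d/dx closure of L₀.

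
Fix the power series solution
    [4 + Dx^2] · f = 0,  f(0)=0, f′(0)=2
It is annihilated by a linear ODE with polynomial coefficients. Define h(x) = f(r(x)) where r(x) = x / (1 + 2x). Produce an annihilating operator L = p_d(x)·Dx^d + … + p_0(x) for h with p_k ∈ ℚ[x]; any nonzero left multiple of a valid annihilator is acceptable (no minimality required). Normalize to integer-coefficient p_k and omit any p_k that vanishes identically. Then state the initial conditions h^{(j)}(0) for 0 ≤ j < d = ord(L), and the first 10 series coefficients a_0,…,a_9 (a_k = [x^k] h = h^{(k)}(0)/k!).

L = 4 + (4 + 24·x + 48·x^2 + 32·x^3)·Dx + (1 + 8·x + 24·x^2 + 32·x^3 + 16·x^4)·Dx^2  (order 2).
h: a_k = 0, 2, -4, 20/3, -8, 4/15, 40, -55448/315, 25456/45, -896716/567, …
ICs: h(0) = 0, h′(0) = 2.

f: a_k = 0, 2, 0, -4/3, 0, 4/15, 0, -8/315, 0, 4/2835, …
Change of var in L_f (x↦r) gives L₀.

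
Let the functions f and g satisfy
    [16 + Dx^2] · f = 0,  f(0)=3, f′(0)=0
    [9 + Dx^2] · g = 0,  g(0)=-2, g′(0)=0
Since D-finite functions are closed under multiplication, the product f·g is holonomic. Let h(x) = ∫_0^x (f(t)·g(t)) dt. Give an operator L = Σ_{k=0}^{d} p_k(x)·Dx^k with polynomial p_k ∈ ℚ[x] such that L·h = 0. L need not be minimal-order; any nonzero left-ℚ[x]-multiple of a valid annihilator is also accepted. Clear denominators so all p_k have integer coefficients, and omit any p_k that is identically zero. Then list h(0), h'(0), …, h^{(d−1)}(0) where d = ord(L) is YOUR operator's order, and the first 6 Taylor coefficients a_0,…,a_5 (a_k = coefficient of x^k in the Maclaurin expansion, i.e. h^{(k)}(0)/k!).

L = 49·Dx + 50·Dx^3 + Dx^5  (order 5).
h: a_k = 0, -6, 0, 25, 0, -1201/20, …
ICs: h(0) = 0, h′(0) = -6, h′′(0) = 0, h′′′(0) = 150, h′′′′(0) = 0.

f: a_k = 3, 0, -24, 0, 32, 0, …
g: a_k = -2, 0, 9, 0, -27/4, 0, …
L₀ := L_f ⊗_s L_g (sym. prod.), ord ≤ 4.
h=∫₀ˣh₀: take L = L₀·Dx.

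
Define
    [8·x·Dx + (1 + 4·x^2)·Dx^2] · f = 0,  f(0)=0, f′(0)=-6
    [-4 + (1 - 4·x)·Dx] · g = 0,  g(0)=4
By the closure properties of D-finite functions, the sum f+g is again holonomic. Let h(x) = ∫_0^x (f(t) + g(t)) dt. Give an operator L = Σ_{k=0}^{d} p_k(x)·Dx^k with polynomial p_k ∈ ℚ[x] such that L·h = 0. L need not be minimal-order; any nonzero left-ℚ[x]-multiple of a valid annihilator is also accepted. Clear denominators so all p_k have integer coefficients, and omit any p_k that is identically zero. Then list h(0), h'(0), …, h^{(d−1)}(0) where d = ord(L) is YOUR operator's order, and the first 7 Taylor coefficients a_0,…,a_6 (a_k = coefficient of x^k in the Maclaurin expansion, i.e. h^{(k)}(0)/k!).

f: a_k = 0, -6, 0, 8, 0, -96/5, 0, …
g: a_k = 4, 16, 64, 256, 1024, 4096, 16384, …
h₀=f+g: left-lcm gives L₀, ord ≤ 3.
h=∫h₀ ⇒ L = L₀·Dx.
L = (8 - 128·x - 96·x^2)·Dx^2 + (-13 + 8·x - 100·x^2 - 96·x^3)·Dx^3 + (1 - 3·x - 12·x^3 - 16·x^4)·Dx^4  (order 4).
h: a_k = 0, 4, 5, 64/3, 66, 1024/5, 10192/15, …
ICs: h(0) = 0, h′(0) = 4, h′′(0) = 10, h′′′(0) = 128.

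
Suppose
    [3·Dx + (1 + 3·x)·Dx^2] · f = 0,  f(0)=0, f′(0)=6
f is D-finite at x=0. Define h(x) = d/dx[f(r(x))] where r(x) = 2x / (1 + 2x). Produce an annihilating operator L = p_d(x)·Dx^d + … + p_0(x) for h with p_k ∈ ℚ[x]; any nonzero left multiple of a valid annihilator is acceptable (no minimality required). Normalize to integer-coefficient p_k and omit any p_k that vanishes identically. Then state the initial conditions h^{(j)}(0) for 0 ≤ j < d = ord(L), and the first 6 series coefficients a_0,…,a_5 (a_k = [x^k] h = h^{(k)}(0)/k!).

L = (10 + 32·x) + (1 + 10·x + 16·x^2)·Dx  (order 1).
h: a_k = 12, -120, 1008, -8160, 65472, -524160, …
ICs: h(0) = 12.

f: a_k = 0, 6, -9, 18, -81/2, 486/5, …
h₀=f(r): pull back L_f along r ⇒ L₀.
h=h₀': d/dx-closure on L₀ ⇒ L.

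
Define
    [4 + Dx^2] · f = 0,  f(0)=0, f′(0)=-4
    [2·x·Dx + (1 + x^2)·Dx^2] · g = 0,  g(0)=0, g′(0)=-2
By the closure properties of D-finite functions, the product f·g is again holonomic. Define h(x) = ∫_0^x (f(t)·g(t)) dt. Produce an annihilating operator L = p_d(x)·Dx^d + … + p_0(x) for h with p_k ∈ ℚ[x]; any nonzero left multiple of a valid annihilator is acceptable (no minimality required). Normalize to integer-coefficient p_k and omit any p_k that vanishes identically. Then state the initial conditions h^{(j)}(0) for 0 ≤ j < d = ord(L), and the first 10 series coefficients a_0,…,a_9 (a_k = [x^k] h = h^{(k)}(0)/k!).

f: a_k = 0, -4, 0, 8/3, 0, -8/15, 0, 16/315, 0, -8/2835, …
g: a_k = 0, -2, 0, 2/3, 0, -2/5, 0, 2/7, 0, -2/9, …
f·g: L₀ = L_f ⊗_s L_g, ord ≤ 2·2.
h=∫h₀ ⇒ L = L₀·Dx.
L = (160 + 464·x^2 + 464·x^4 + 256·x^6 + 64·x^8)·Dx + (96·x + 224·x^3 + 192·x^5 + 64·x^7)·Dx^2 + (60 + 188·x^2 + 216·x^4 + 128·x^6 + 32·x^8)·Dx^3 + (24·x + 56·x^3 + 48·x^5 + 16·x^7)·Dx^4 + (5 + 18·x^2 + 25·x^4 + 16·x^6 + 4·x^8)·Dx^5  (order 5).
h: a_k = 0, 0, 0, 8/3, 0, -8/5, 0, 40/63, 0, -8/27, …
ICs: h(0) = 0, h′(0) = 0, h′′(0) = 0, h′′′(0) = 16, h′′′′(0) = 0.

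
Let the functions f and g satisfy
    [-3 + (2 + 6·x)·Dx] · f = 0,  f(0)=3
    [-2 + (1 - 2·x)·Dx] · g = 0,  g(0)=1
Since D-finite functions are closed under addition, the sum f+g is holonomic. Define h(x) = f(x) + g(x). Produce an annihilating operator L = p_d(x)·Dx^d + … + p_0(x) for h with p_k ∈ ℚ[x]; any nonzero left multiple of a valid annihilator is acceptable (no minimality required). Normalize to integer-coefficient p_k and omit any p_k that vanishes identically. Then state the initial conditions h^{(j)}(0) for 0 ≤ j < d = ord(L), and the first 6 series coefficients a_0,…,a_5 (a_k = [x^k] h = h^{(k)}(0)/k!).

f: a_k = 3, 9/2, -27/8, 81/16, -1215/128, 5103/256, …
g: a_k = 1, 2, 4, 8, 16, 32, …
Weyl lclm of L_f,L_g ⇒ L₀ (ord ≤ 2).
L = (66 + 108·x) + (-41 - 156·x - 324·x^2)·Dx + (2 + 38·x + 24·x^2 - 216·x^3)·Dx^2  (order 2).
h: a_k = 4, 13/2, 5/8, 209/16, 833/128, 13295/256, …
ICs: h(0) = 4, h′(0) = 13/2.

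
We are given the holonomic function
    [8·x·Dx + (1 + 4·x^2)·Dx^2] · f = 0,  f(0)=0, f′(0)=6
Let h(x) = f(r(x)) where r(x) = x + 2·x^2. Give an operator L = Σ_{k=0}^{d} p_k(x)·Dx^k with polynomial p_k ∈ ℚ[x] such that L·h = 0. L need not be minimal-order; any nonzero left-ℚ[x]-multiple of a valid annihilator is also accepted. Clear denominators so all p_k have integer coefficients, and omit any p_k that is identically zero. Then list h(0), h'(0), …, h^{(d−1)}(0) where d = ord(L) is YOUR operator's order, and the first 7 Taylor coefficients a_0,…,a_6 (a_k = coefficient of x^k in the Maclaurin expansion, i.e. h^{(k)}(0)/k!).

L = (-4 + 8·x + 64·x^2 + 192·x^3 + 192·x^4)·Dx + (1 + 4·x + 4·x^2 + 32·x^3 + 80·x^4 + 64·x^5)·Dx^2  (order 2).
h: a_k = 0, 6, 12, -8, -48, -384/5, 128, …
ICs: h(0) = 0, h′(0) = 6.

f: a_k = 0, 6, 0, -8, 0, 96/5, 0, …
f∘r: x↦r, Dx↦Dx/r' in L_f ⇒ L₀.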